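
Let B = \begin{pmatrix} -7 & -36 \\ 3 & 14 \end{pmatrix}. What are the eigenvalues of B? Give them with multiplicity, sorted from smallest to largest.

2, 5

Characteristic polynomial: p(t) = t^2 - 7t + 10 = (t - 5)(t - 2).
Roots (with multiplicity): 2, 5.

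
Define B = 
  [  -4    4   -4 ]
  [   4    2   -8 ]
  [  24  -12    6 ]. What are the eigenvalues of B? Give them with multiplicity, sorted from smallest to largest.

-6, 4, 6

Characteristic polynomial: p(s) = s^3 - 4s^2 - 36s + 144 = (s - 6)(s - 4)(s + 6).
Roots (with multiplicity): -6, 4, 6.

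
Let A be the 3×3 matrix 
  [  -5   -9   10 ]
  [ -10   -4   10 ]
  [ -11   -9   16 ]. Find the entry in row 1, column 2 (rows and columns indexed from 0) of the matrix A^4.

1040

Characteristic polynomial: μ^3 - 7μ^2 - 14μ + 120 = (μ - 6)(μ - 5)(μ + 4), so the eigenvalues are -4, 5, 6.
μ=5: eigenvector (1, 0, 1).
μ=-4: eigenvector (1, 1, 1).
μ=6: eigenvector (1, 1, 2).
P = [[1, 1, 1], [0, 1, 1], [1, 1, 2]], D = diag(5, -4, 6), P⁻¹ = [[1, -1, 0], [1, 1, -1], [-1, 0, 1]].
A⁴ = P·diag(625, 256, 1296)·P⁻¹ = [[-415, -369, 1040], [-1040, 256, 1040], [-1711, -369, 2336]].
The requested entry is 1040.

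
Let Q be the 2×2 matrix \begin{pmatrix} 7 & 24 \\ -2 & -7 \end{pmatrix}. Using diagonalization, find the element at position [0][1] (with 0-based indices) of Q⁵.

Characteristic polynomial: r^2 - 1 = (r - 1)(r + 1), so the eigenvalues are -1, 1.
r=-1: eigenvector (-3, 1).
r=1: eigenvector (4, -1).
P = [[-3, 4], [1, -1]], D = diag(-1, 1), P⁻¹ = [[1, 4], [1, 3]].
Q⁵ = P·diag(-1, 1)·P⁻¹ = [[7, 24], [-2, -7]].
The requested entry is 24.

24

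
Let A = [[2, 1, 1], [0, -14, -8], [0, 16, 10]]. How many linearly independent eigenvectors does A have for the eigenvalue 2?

1

A − 2I = [[0, 1, 1], [0, -16, -8], [0, 16, 8]].
This matrix has rank 2, so its null space has dimension 3 − 2 = 1.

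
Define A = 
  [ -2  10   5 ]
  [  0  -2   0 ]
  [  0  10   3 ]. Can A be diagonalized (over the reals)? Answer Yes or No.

Yes

Characteristic polynomial: p(s) = s^3 + s^2 - 8s - 12 = (s - 3)(s + 2)^2.
s = -2 has algebraic multiplicity 2; rank(A + 2I) = 1, so geometric multiplicity = 2.
Every eigenvalue has geometric = algebraic multiplicity, so A is diagonalizable.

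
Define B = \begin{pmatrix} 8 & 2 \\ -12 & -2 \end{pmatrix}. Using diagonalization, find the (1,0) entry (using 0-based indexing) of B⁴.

Characteristic polynomial: μ^2 - 6μ + 8 = (μ - 4)(μ - 2), so the eigenvalues are 2, 4.
μ=4: eigenvector (1, -2).
μ=2: eigenvector (1, -3).
P = [[1, 1], [-2, -3]], D = diag(4, 2), P⁻¹ = [[3, 1], [-2, -1]].
B⁴ = P·diag(256, 16)·P⁻¹ = [[736, 240], [-1440, -464]].
The requested entry is -1440.

-1440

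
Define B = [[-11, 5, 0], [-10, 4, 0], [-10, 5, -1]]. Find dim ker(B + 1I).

B + 1I = [[-10, 5, 0], [-10, 5, 0], [-10, 5, 0]].
This matrix has rank 1, so its null space has dimension 3 − 1 = 2.

2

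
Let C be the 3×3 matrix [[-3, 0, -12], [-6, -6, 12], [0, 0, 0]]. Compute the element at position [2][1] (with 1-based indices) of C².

Characteristic polynomial: r^3 + 9r^2 + 18r = r(r + 3)(r + 6), so the eigenvalues are -6, -3, 0.
r=-6: eigenvector (0, 1, 0).
r=-3: eigenvector (1, -2, 0).
r=0: eigenvector (-4, 6, 1).
P = [[0, 1, -4], [1, -2, 6], [0, 0, 1]], D = diag(-6, -3, 0), P⁻¹ = [[2, 1, 2], [1, 0, 4], [0, 0, 1]].
C² = P·diag(36, 9, 0)·P⁻¹ = [[9, 0, 36], [54, 36, 0], [0, 0, 0]].
The requested entry is 54.

54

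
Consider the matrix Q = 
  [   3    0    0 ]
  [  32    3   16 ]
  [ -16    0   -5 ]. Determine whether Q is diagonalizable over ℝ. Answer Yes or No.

Characteristic polynomial: p(s) = s^3 - s^2 - 21s + 45 = (s - 3)^2(s + 5).
s = 3 has algebraic multiplicity 2; rank(Q − 3I) = 1, so geometric multiplicity = 2.
Every eigenvalue has geometric = algebraic multiplicity, so Q is diagonalizable.

Yes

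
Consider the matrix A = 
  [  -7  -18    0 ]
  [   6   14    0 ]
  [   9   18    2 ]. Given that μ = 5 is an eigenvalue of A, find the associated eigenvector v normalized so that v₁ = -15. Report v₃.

A − 5I = [[-12, -18, 0], [6, 9, 0], [9, 18, -3]].
Solving (A − 5I)v = 0 gives the eigenspace spanned by (-15, 10, 15).
With v₁ = -15, v = (-15, 10, 15), so v₃ = 15.

15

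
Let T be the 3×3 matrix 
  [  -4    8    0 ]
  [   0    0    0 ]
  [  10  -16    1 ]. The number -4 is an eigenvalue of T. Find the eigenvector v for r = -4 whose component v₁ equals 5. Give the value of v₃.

-10

T + 4I = [[0, 8, 0], [0, 4, 0], [10, -16, 5]].
Solving (T + 4I)v = 0 gives the eigenspace spanned by (5, 0, -10).
With v₁ = 5, v = (5, 0, -10), so v₃ = -10.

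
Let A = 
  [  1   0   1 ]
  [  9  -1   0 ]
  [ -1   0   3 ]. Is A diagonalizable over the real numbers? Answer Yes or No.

No

Characteristic polynomial: p(r) = r^3 - 3r^2 + 4 = (r - 2)^2(r + 1).
r = 2 has algebraic multiplicity 2; rank(A − 2I) = 2, so geometric multiplicity = 1.
Geometric multiplicity < algebraic multiplicity, so A is not diagonalizable.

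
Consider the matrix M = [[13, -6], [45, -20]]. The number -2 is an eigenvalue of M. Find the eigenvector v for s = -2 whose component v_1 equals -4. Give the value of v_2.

-10

M + 2I = [[15, -6], [45, -18]].
Solving (M + 2I)v = 0 gives the eigenspace spanned by (-4, -10).
With v_1 = -4, v = (-4, -10), so v_2 = -10.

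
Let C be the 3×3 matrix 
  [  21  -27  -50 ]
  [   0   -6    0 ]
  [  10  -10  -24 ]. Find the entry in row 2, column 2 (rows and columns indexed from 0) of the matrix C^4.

Characteristic polynomial: t^3 + 9t^2 + 14t - 24 = (t - 1)(t + 4)(t + 6), so the eigenvalues are -6, -4, 1.
t=-4: eigenvector (2, 0, 1).
t=-6: eigenvector (1, 1, 0).
t=1: eigenvector (5, 0, 2).
P = [[2, 1, 5], [0, 1, 0], [1, 0, 2]], D = diag(-4, -6, 1), P⁻¹ = [[-2, 2, 5], [0, 1, 0], [1, -1, -2]].
C⁴ = P·diag(256, 1296, 1)·P⁻¹ = [[-1019, 2315, 2550], [0, 1296, 0], [-510, 510, 1276]].
The requested entry is 1276.

1276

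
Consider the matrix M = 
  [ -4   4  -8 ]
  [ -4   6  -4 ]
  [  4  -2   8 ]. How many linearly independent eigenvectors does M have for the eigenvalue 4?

M − 4I = [[-8, 4, -8], [-4, 2, -4], [4, -2, 4]].
This matrix has rank 1, so its null space has dimension 3 − 1 = 2.

2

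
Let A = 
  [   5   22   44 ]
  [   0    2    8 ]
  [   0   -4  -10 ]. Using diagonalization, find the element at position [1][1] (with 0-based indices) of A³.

Characteristic polynomial: s^3 + 3s^2 - 28s - 60 = (s - 5)(s + 2)(s + 6), so the eigenvalues are -6, -2, 5.
s=5: eigenvector (1, 0, 0).
s=-6: eigenvector (2, 1, -1).
s=-2: eigenvector (0, 2, -1).
P = [[1, 2, 0], [0, 1, 2], [0, -1, -1]], D = diag(5, -6, -2), P⁻¹ = [[1, 2, 4], [0, -1, -2], [0, 1, 1]].
A³ = P·diag(125, -216, -8)·P⁻¹ = [[125, 682, 1364], [0, 200, 416], [0, -208, -424]].
The requested entry is 200.

200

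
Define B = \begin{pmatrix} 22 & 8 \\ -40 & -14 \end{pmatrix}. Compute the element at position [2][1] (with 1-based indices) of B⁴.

-12800

Characteristic polynomial: λ^2 - 8λ + 12 = (λ - 6)(λ - 2), so the eigenvalues are 2, 6.
λ=6: eigenvector (1, -2).
λ=2: eigenvector (-2, 5).
P = [[1, -2], [-2, 5]], D = diag(6, 2), P⁻¹ = [[5, 2], [2, 1]].
B⁴ = P·diag(1296, 16)·P⁻¹ = [[6416, 2560], [-12800, -5104]].
The requested entry is -12800.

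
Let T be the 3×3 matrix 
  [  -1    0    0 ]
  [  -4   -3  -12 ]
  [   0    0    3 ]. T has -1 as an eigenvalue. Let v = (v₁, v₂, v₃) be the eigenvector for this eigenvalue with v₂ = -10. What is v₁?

5

T + 1I = [[0, 0, 0], [-4, -2, -12], [0, 0, 4]].
Solving (T + 1I)v = 0 gives the eigenspace spanned by (5, -10, 0).
With v₂ = -10, v = (5, -10, 0), so v₁ = 5.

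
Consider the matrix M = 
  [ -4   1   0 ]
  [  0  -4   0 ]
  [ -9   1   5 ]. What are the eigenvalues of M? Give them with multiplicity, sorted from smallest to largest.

-4, -4, 5

Characteristic polynomial: p(λ) = λ^3 + 3λ^2 - 24λ - 80 = (λ - 5)(λ + 4)^2.
Roots (with multiplicity): -4, -4, 5.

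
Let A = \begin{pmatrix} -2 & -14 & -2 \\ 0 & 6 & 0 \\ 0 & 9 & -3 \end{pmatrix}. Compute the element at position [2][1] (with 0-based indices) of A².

Characteristic polynomial: μ^3 - μ^2 - 24μ - 36 = (μ - 6)(μ + 2)(μ + 3), so the eigenvalues are -3, -2, 6.
μ=6: eigenvector (-2, 1, 1).
μ=-2: eigenvector (1, 0, 0).
μ=-3: eigenvector (2, 0, 1).
P = [[-2, 1, 2], [1, 0, 0], [1, 0, 1]], D = diag(6, -2, -3), P⁻¹ = [[0, 1, 0], [1, 4, -2], [0, -1, 1]].
A² = P·diag(36, 4, 9)·P⁻¹ = [[4, -74, 10], [0, 36, 0], [0, 27, 9]].
The requested entry is 27.

27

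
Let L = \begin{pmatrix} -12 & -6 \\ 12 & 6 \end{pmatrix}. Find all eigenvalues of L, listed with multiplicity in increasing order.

-6, 0

Characteristic polynomial: p(μ) = μ^2 + 6μ = μ(μ + 6).
Roots (with multiplicity): -6, 0.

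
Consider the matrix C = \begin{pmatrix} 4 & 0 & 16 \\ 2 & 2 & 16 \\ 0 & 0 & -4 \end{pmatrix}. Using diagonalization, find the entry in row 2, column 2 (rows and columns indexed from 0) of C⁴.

256

Characteristic polynomial: μ^3 - 2μ^2 - 16μ + 32 = (μ - 4)(μ - 2)(μ + 4), so the eigenvalues are -4, 2, 4.
μ=2: eigenvector (0, 1, 0).
μ=4: eigenvector (1, 1, 0).
μ=-4: eigenvector (-2, -2, 1).
P = [[0, 1, -2], [1, 1, -2], [0, 0, 1]], D = diag(2, 4, -4), P⁻¹ = [[-1, 1, 0], [1, 0, 2], [0, 0, 1]].
C⁴ = P·diag(16, 256, 256)·P⁻¹ = [[256, 0, 0], [240, 16, 0], [0, 0, 256]].
The requested entry is 256.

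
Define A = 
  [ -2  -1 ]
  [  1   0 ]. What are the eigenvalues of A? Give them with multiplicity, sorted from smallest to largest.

Characteristic polynomial: p(r) = r^2 + 2r + 1 = (r + 1)^2.
Roots (with multiplicity): -1, -1.

-1, -1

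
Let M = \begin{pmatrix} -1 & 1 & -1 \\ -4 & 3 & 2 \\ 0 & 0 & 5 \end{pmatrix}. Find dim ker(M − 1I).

1

M − 1I = [[-2, 1, -1], [-4, 2, 2], [0, 0, 4]].
This matrix has rank 2, so its null space has dimension 3 − 2 = 1.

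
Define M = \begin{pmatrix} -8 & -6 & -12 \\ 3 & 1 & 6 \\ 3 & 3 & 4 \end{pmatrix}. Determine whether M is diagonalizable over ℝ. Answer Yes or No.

Characteristic polynomial: p(λ) = λ^3 + 3λ^2 - 4 = (λ - 1)(λ + 2)^2.
λ = -2 has algebraic multiplicity 2; rank(M + 2I) = 1, so geometric multiplicity = 2.
Every eigenvalue has geometric = algebraic multiplicity, so M is diagonalizable.

Yes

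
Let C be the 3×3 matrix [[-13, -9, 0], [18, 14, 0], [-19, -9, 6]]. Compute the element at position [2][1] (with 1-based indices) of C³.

Characteristic polynomial: t^3 - 7t^2 - 14t + 120 = (t - 6)(t - 5)(t + 4), so the eigenvalues are -4, 5, 6.
t=-4: eigenvector (1, -1, 1).
t=5: eigenvector (-1, 2, -1).
t=6: eigenvector (0, 0, 1).
P = [[1, -1, 0], [-1, 2, 0], [1, -1, 1]], D = diag(-4, 5, 6), P⁻¹ = [[2, 1, 0], [1, 1, 0], [-1, 0, 1]].
C³ = P·diag(-64, 125, 216)·P⁻¹ = [[-253, -189, 0], [378, 314, 0], [-469, -189, 216]].
The requested entry is 378.

378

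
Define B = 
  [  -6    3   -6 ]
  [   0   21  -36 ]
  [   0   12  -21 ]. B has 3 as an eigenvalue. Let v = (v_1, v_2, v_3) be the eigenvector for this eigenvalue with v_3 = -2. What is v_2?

-4

B − 3I = [[-9, 3, -6], [0, 18, -36], [0, 12, -24]].
Solving (B − 3I)v = 0 gives the eigenspace spanned by (0, -4, -2).
With v_3 = -2, v = (0, -4, -2), so v_2 = -4.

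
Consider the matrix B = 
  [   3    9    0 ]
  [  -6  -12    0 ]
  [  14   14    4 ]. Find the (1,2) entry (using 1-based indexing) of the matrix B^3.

Characteristic polynomial: s^3 + 5s^2 - 18s - 72 = (s - 4)(s + 3)(s + 6), so the eigenvalues are -6, -3, 4.
s=-6: eigenvector (-1, 1, 0).
s=-3: eigenvector (3, -2, -2).
s=4: eigenvector (0, 0, 1).
P = [[-1, 3, 0], [1, -2, 0], [0, -2, 1]], D = diag(-6, -3, 4), P⁻¹ = [[2, 3, 0], [1, 1, 0], [2, 2, 1]].
B³ = P·diag(-216, -27, 64)·P⁻¹ = [[351, 567, 0], [-378, -594, 0], [182, 182, 64]].
The requested entry is 567.

567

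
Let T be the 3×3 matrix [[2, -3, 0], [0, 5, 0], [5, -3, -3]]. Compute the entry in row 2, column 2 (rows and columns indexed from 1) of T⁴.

625

Characteristic polynomial: λ^3 - 4λ^2 - 11λ + 30 = (λ - 5)(λ - 2)(λ + 3), so the eigenvalues are -3, 2, 5.
λ=2: eigenvector (1, 0, 1).
λ=5: eigenvector (-1, 1, -1).
λ=-3: eigenvector (0, 0, 1).
P = [[1, -1, 0], [0, 1, 0], [1, -1, 1]], D = diag(2, 5, -3), P⁻¹ = [[1, 1, 0], [0, 1, 0], [-1, 0, 1]].
T⁴ = P·diag(16, 625, 81)·P⁻¹ = [[16, -609, 0], [0, 625, 0], [-65, -609, 81]].
The requested entry is 625.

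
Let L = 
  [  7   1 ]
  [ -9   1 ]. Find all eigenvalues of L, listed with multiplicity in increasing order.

Characteristic polynomial: p(r) = r^2 - 8r + 16 = (r - 4)^2.
Roots (with multiplicity): 4, 4.

4, 4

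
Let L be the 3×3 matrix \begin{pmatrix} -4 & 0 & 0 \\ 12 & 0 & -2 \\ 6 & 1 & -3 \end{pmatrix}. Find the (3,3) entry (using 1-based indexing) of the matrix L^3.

Characteristic polynomial: r^3 + 7r^2 + 14r + 8 = (r + 1)(r + 2)(r + 4), so the eigenvalues are -4, -2, -1.
r=-4: eigenvector (1, -4, -2).
r=-1: eigenvector (0, 2, 1).
r=-2: eigenvector (0, 1, 1).
P = [[1, 0, 0], [-4, 2, 1], [-2, 1, 1]], D = diag(-4, -1, -2), P⁻¹ = [[1, 0, 0], [2, 1, -1], [0, -1, 2]].
L³ = P·diag(-64, -1, -8)·P⁻¹ = [[-64, 0, 0], [252, 6, -14], [126, 7, -15]].
The requested entry is -15.

-15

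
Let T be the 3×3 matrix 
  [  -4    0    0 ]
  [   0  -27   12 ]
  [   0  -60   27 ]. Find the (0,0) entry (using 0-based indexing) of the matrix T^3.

-64

Characteristic polynomial: s^3 + 4s^2 - 9s - 36 = (s - 3)(s + 3)(s + 4), so the eigenvalues are -4, -3, 3.
s=-4: eigenvector (1, 0, 0).
s=-3: eigenvector (0, 1, 2).
s=3: eigenvector (0, 2, 5).
P = [[1, 0, 0], [0, 1, 2], [0, 2, 5]], D = diag(-4, -3, 3), P⁻¹ = [[1, 0, 0], [0, 5, -2], [0, -2, 1]].
T³ = P·diag(-64, -27, 27)·P⁻¹ = [[-64, 0, 0], [0, -243, 108], [0, -540, 243]].
The requested entry is -64.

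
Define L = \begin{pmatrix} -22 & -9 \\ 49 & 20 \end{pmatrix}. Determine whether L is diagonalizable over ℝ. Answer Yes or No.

Characteristic polynomial: p(λ) = λ^2 + 2λ + 1 = (λ + 1)^2.
λ = -1 has algebraic multiplicity 2; rank(L + 1I) = 1, so geometric multiplicity = 1.
Geometric multiplicity < algebraic multiplicity, so L is not diagonalizable.

No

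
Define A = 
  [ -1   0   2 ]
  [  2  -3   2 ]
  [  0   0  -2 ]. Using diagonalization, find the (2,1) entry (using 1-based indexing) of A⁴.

-80

Characteristic polynomial: t^3 + 6t^2 + 11t + 6 = (t + 1)(t + 2)(t + 3), so the eigenvalues are -3, -2, -1.
t=-1: eigenvector (1, 1, 0).
t=-3: eigenvector (0, 1, 0).
t=-2: eigenvector (-2, -2, 1).
P = [[1, 0, -2], [1, 1, -2], [0, 0, 1]], D = diag(-1, -3, -2), P⁻¹ = [[1, 0, 2], [-1, 1, 0], [0, 0, 1]].
A⁴ = P·diag(1, 81, 16)·P⁻¹ = [[1, 0, -30], [-80, 81, -30], [0, 0, 16]].
The requested entry is -80.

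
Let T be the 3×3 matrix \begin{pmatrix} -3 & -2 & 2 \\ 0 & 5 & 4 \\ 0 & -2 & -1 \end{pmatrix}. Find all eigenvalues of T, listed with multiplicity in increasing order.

-3, 1, 3

Characteristic polynomial: p(r) = r^3 - r^2 - 9r + 9 = (r - 3)(r - 1)(r + 3).
Roots (with multiplicity): -3, 1, 3.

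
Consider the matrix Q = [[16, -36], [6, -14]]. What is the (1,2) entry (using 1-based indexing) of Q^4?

Characteristic polynomial: r^2 - 2r - 8 = (r - 4)(r + 2), so the eigenvalues are -2, 4.
r=4: eigenvector (3, 1).
r=-2: eigenvector (2, 1).
P = [[3, 2], [1, 1]], D = diag(4, -2), P⁻¹ = [[1, -2], [-1, 3]].
Q⁴ = P·diag(256, 16)·P⁻¹ = [[736, -1440], [240, -464]].
The requested entry is -1440.

-1440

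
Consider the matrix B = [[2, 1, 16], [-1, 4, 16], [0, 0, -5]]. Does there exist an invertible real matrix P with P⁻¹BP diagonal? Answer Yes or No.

Characteristic polynomial: p(t) = t^3 - t^2 - 21t + 45 = (t - 3)^2(t + 5).
t = 3 has algebraic multiplicity 2; rank(B − 3I) = 2, so geometric multiplicity = 1.
Geometric multiplicity < algebraic multiplicity, so B is not diagonalizable.

No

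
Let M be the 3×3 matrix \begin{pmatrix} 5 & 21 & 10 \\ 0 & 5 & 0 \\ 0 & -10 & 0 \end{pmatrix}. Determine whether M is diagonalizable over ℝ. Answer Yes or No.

No

Characteristic polynomial: p(r) = r^3 - 10r^2 + 25r = r(r - 5)^2.
r = 5 has algebraic multiplicity 2; rank(M − 5I) = 2, so geometric multiplicity = 1.
Geometric multiplicity < algebraic multiplicity, so M is not diagonalizable.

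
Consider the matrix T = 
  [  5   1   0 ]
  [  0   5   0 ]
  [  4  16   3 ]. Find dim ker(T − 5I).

T − 5I = [[0, 1, 0], [0, 0, 0], [4, 16, -2]].
This matrix has rank 2, so its null space has dimension 3 − 2 = 1.

1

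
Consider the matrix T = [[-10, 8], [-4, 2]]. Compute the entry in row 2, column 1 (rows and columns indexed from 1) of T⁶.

46592

Characteristic polynomial: μ^2 + 8μ + 12 = (μ + 2)(μ + 6), so the eigenvalues are -6, -2.
μ=-6: eigenvector (2, 1).
μ=-2: eigenvector (1, 1).
P = [[2, 1], [1, 1]], D = diag(-6, -2), P⁻¹ = [[1, -1], [-1, 2]].
T⁶ = P·diag(46656, 64)·P⁻¹ = [[93248, -93184], [46592, -46528]].
The requested entry is 46592.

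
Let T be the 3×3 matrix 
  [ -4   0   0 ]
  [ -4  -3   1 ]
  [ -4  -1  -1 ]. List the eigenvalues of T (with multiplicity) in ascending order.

Characteristic polynomial: p(λ) = λ^3 + 8λ^2 + 20λ + 16 = (λ + 2)^2(λ + 4).
Roots (with multiplicity): -4, -2, -2.

-4, -2, -2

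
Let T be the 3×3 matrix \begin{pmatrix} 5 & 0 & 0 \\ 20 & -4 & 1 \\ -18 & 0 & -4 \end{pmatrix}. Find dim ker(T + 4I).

T + 4I = [[9, 0, 0], [20, 0, 1], [-18, 0, 0]].
This matrix has rank 2, so its null space has dimension 3 − 2 = 1.

1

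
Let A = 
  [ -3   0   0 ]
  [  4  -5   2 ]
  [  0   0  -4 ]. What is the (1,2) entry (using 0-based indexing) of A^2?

-18

Characteristic polynomial: s^3 + 12s^2 + 47s + 60 = (s + 3)(s + 4)(s + 5), so the eigenvalues are -5, -4, -3.
s=-3: eigenvector (1, 2, 0).
s=-5: eigenvector (0, 1, 0).
s=-4: eigenvector (0, 2, 1).
P = [[1, 0, 0], [2, 1, 2], [0, 0, 1]], D = diag(-3, -5, -4), P⁻¹ = [[1, 0, 0], [-2, 1, -2], [0, 0, 1]].
A² = P·diag(9, 25, 16)·P⁻¹ = [[9, 0, 0], [-32, 25, -18], [0, 0, 16]].
The requested entry is -18.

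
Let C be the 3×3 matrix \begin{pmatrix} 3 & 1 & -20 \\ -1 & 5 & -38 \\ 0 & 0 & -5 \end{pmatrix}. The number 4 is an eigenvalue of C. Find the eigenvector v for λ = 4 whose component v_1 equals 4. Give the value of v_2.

C − 4I = [[-1, 1, -20], [-1, 1, -38], [0, 0, -9]].
Solving (C − 4I)v = 0 gives the eigenspace spanned by (4, 4, 0).
With v_1 = 4, v = (4, 4, 0), so v_2 = 4.

4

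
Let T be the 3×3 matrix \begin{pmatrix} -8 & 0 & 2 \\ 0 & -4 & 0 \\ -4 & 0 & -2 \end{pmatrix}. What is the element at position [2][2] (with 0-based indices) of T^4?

-784

Characteristic polynomial: λ^3 + 14λ^2 + 64λ + 96 = (λ + 4)^2(λ + 6), so the eigenvalues are -6, -4, -4.
λ=-4: eigenvector (1, 0, 2).
λ=-4: eigenvector (0, 1, 0).
λ=-6: eigenvector (-1, 0, -1).
P = [[1, 0, -1], [0, 1, 0], [2, 0, -1]], D = diag(-4, -4, -6), P⁻¹ = [[-1, 0, 1], [0, 1, 0], [-2, 0, 1]].
T⁴ = P·diag(256, 256, 1296)·P⁻¹ = [[2336, 0, -1040], [0, 256, 0], [2080, 0, -784]].
The requested entry is -784.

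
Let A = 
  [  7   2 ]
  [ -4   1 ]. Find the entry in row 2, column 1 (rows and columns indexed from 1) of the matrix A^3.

Characteristic polynomial: r^2 - 8r + 15 = (r - 5)(r - 3), so the eigenvalues are 3, 5.
r=3: eigenvector (1, -2).
r=5: eigenvector (1, -1).
P = [[1, 1], [-2, -1]], D = diag(3, 5), P⁻¹ = [[-1, -1], [2, 1]].
A³ = P·diag(27, 125)·P⁻¹ = [[223, 98], [-196, -71]].
The requested entry is -196.

-196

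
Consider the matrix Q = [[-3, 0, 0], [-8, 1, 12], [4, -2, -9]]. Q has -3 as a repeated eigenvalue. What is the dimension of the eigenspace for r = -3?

2

Q + 3I = [[0, 0, 0], [-8, 4, 12], [4, -2, -6]].
This matrix has rank 1, so its null space has dimension 3 − 1 = 2.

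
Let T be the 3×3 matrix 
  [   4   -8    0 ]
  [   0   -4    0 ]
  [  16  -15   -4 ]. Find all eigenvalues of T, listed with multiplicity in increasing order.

Characteristic polynomial: p(s) = s^3 + 4s^2 - 16s - 64 = (s - 4)(s + 4)^2.
Roots (with multiplicity): -4, -4, 4.

-4, -4, 4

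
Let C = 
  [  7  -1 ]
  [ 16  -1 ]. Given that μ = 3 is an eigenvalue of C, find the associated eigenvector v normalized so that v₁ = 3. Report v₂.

C − 3I = [[4, -1], [16, -4]].
Solving (C − 3I)v = 0 gives the eigenspace spanned by (3, 12).
With v₁ = 3, v = (3, 12), so v₂ = 12.

12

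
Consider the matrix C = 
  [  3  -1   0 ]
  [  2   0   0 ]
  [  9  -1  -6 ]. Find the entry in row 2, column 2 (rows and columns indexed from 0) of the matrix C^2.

Characteristic polynomial: t^3 + 3t^2 - 16t + 12 = (t - 2)(t - 1)(t + 6), so the eigenvalues are -6, 1, 2.
t=2: eigenvector (1, 1, 1).
t=1: eigenvector (1, 2, 1).
t=-6: eigenvector (0, 0, 1).
P = [[1, 1, 0], [1, 2, 0], [1, 1, 1]], D = diag(2, 1, -6), P⁻¹ = [[2, -1, 0], [-1, 1, 0], [-1, 0, 1]].
C² = P·diag(4, 1, 36)·P⁻¹ = [[7, -3, 0], [6, -2, 0], [-29, -3, 36]].
The requested entry is 36.

36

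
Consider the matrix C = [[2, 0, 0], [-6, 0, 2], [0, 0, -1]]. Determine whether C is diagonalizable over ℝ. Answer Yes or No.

Characteristic polynomial: p(s) = s^3 - s^2 - 2s = s(s - 2)(s + 1).
All 3 eigenvalues are distinct, so C is diagonalizable.

Yes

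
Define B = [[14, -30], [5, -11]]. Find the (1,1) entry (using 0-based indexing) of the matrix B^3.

-131

Characteristic polynomial: μ^2 - 3μ - 4 = (μ - 4)(μ + 1), so the eigenvalues are -1, 4.
μ=4: eigenvector (3, 1).
μ=-1: eigenvector (2, 1).
P = [[3, 2], [1, 1]], D = diag(4, -1), P⁻¹ = [[1, -2], [-1, 3]].
B³ = P·diag(64, -1)·P⁻¹ = [[194, -390], [65, -131]].
The requested entry is -131.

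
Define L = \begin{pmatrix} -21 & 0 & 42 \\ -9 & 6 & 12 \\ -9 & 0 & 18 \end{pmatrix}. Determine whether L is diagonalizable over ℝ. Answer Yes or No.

Yes

Characteristic polynomial: p(s) = s^3 - 3s^2 - 18s = s(s - 6)(s + 3).
All 3 eigenvalues are distinct, so L is diagonalizable.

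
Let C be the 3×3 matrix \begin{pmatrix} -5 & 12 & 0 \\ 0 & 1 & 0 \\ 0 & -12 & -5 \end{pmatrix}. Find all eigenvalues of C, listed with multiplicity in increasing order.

Characteristic polynomial: p(s) = s^3 + 9s^2 + 15s - 25 = (s - 1)(s + 5)^2.
Roots (with multiplicity): -5, -5, 1.

-5, -5, 1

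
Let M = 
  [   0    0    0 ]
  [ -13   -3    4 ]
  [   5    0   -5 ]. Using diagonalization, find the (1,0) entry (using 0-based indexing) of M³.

Characteristic polynomial: t^3 + 8t^2 + 15t = t(t + 3)(t + 5), so the eigenvalues are -5, -3, 0.
t=-3: eigenvector (0, 1, 0).
t=0: eigenvector (1, -3, 1).
t=-5: eigenvector (0, -2, 1).
P = [[0, 1, 0], [1, -3, -2], [0, 1, 1]], D = diag(-3, 0, -5), P⁻¹ = [[1, 1, 2], [1, 0, 0], [-1, 0, 1]].
M³ = P·diag(-27, 0, -125)·P⁻¹ = [[0, 0, 0], [-277, -27, 196], [125, 0, -125]].
The requested entry is -277.

-277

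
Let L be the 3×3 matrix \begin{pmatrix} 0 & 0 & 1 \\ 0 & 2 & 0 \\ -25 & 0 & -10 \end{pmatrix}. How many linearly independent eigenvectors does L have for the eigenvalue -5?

1

L + 5I = [[5, 0, 1], [0, 7, 0], [-25, 0, -5]].
This matrix has rank 2, so its null space has dimension 3 − 2 = 1.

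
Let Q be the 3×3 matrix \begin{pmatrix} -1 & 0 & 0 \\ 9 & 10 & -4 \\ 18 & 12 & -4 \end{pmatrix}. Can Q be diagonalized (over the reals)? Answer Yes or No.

Characteristic polynomial: p(μ) = μ^3 - 5μ^2 + 2μ + 8 = (μ - 4)(μ - 2)(μ + 1).
All 3 eigenvalues are distinct, so Q is diagonalizable.

Yes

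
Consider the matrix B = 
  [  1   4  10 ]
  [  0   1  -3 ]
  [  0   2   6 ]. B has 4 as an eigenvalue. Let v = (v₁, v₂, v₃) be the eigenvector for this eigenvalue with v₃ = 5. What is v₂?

-5

B − 4I = [[-3, 4, 10], [0, -3, -3], [0, 2, 2]].
Solving (B − 4I)v = 0 gives the eigenspace spanned by (10, -5, 5).
With v₃ = 5, v = (10, -5, 5), so v₂ = -5.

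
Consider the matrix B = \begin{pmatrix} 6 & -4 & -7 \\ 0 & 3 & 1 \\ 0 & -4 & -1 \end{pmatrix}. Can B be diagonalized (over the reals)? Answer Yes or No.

Characteristic polynomial: p(s) = s^3 - 8s^2 + 13s - 6 = (s - 6)(s - 1)^2.
s = 1 has algebraic multiplicity 2; rank(B − 1I) = 2, so geometric multiplicity = 1.
Geometric multiplicity < algebraic multiplicity, so B is not diagonalizable.

No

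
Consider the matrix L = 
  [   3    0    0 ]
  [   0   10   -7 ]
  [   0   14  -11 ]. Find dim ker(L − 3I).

L − 3I = [[0, 0, 0], [0, 7, -7], [0, 14, -14]].
This matrix has rank 1, so its null space has dimension 3 − 1 = 2.

2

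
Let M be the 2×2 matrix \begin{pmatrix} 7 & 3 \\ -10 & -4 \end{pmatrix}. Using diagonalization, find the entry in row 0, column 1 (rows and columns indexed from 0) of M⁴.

45

Characteristic polynomial: r^2 - 3r + 2 = (r - 2)(r - 1), so the eigenvalues are 1, 2.
r=1: eigenvector (1, -2).
r=2: eigenvector (3, -5).
P = [[1, 3], [-2, -5]], D = diag(1, 2), P⁻¹ = [[-5, -3], [2, 1]].
M⁴ = P·diag(1, 16)·P⁻¹ = [[91, 45], [-150, -74]].
The requested entry is 45.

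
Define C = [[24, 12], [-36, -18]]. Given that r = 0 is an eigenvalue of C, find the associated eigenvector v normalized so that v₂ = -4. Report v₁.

2

C = [[24, 12], [-36, -18]].
Solving (C)v = 0 gives the eigenspace spanned by (2, -4).
With v₂ = -4, v = (2, -4), so v₁ = 2.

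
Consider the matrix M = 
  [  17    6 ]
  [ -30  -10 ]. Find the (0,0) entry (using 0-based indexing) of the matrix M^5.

Characteristic polynomial: r^2 - 7r + 10 = (r - 5)(r - 2), so the eigenvalues are 2, 5.
r=5: eigenvector (-1, 2).
r=2: eigenvector (2, -5).
P = [[-1, 2], [2, -5]], D = diag(5, 2), P⁻¹ = [[-5, -2], [-2, -1]].
M⁵ = P·diag(3125, 32)·P⁻¹ = [[15497, 6186], [-30930, -12340]].
The requested entry is 15497.

15497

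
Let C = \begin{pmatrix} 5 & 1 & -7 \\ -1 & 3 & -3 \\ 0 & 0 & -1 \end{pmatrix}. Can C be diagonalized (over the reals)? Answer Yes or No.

Characteristic polynomial: p(r) = r^3 - 7r^2 + 8r + 16 = (r - 4)^2(r + 1).
r = 4 has algebraic multiplicity 2; rank(C − 4I) = 2, so geometric multiplicity = 1.
Geometric multiplicity < algebraic multiplicity, so C is not diagonalizable.

No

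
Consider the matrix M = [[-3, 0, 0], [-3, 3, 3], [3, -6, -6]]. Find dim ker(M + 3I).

M + 3I = [[0, 0, 0], [-3, 6, 3], [3, -6, -3]].
This matrix has rank 1, so its null space has dimension 3 − 1 = 2.

2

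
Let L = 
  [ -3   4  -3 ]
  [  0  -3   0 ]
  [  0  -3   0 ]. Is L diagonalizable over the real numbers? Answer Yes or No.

No

Characteristic polynomial: p(s) = s^3 + 6s^2 + 9s = s(s + 3)^2.
s = -3 has algebraic multiplicity 2; rank(L + 3I) = 2, so geometric multiplicity = 1.
Geometric multiplicity < algebraic multiplicity, so L is not diagonalizable.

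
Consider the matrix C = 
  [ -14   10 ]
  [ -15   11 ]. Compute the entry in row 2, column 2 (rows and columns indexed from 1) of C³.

Characteristic polynomial: r^2 + 3r - 4 = (r - 1)(r + 4), so the eigenvalues are -4, 1.
r=-4: eigenvector (1, 1).
r=1: eigenvector (2, 3).
P = [[1, 2], [1, 3]], D = diag(-4, 1), P⁻¹ = [[3, -2], [-1, 1]].
C³ = P·diag(-64, 1)·P⁻¹ = [[-194, 130], [-195, 131]].
The requested entry is 131.

131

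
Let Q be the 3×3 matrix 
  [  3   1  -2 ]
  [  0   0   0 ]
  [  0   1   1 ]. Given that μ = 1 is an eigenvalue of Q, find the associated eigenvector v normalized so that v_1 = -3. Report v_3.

Q − 1I = [[2, 1, -2], [0, -1, 0], [0, 1, 0]].
Solving (Q − 1I)v = 0 gives the eigenspace spanned by (-3, 0, -3).
With v_1 = -3, v = (-3, 0, -3), so v_3 = -3.

-3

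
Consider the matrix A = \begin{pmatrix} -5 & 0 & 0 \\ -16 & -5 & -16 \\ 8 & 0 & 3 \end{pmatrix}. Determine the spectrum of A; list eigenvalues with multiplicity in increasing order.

Characteristic polynomial: p(s) = s^3 + 7s^2 - 5s - 75 = (s - 3)(s + 5)^2.
Roots (with multiplicity): -5, -5, 3.

-5, -5, 3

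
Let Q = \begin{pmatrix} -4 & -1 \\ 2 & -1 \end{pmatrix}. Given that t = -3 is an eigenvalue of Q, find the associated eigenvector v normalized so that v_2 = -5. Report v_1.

Q + 3I = [[-1, -1], [2, 2]].
Solving (Q + 3I)v = 0 gives the eigenspace spanned by (5, -5).
With v_2 = -5, v = (5, -5), so v_1 = 5.

5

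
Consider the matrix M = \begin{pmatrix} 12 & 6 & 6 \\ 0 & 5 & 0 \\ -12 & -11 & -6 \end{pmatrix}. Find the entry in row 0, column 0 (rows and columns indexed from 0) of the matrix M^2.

72

Characteristic polynomial: μ^3 - 11μ^2 + 30μ = μ(μ - 6)(μ - 5), so the eigenvalues are 0, 5, 6.
μ=0: eigenvector (1, 0, -2).
μ=5: eigenvector (0, 1, -1).
μ=6: eigenvector (1, 0, -1).
P = [[1, 0, 1], [0, 1, 0], [-2, -1, -1]], D = diag(0, 5, 6), P⁻¹ = [[-1, -1, -1], [0, 1, 0], [2, 1, 1]].
M² = P·diag(0, 25, 36)·P⁻¹ = [[72, 36, 36], [0, 25, 0], [-72, -61, -36]].
The requested entry is 72.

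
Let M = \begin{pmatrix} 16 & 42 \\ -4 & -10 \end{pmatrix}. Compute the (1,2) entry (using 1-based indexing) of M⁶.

84672

Characteristic polynomial: r^2 - 6r + 8 = (r - 4)(r - 2), so the eigenvalues are 2, 4.
r=4: eigenvector (7, -2).
r=2: eigenvector (-3, 1).
P = [[7, -3], [-2, 1]], D = diag(4, 2), P⁻¹ = [[1, 3], [2, 7]].
M⁶ = P·diag(4096, 64)·P⁻¹ = [[28288, 84672], [-8064, -24128]].
The requested entry is 84672.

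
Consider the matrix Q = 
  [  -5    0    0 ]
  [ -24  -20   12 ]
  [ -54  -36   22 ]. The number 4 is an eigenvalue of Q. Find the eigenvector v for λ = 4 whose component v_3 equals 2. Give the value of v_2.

Q − 4I = [[-9, 0, 0], [-24, -24, 12], [-54, -36, 18]].
Solving (Q − 4I)v = 0 gives the eigenspace spanned by (0, 1, 2).
With v_3 = 2, v = (0, 1, 2), so v_2 = 1.

1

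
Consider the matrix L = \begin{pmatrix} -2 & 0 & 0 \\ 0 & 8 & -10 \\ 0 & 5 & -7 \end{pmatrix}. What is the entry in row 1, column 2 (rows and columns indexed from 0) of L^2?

Characteristic polynomial: λ^3 + λ^2 - 8λ - 12 = (λ - 3)(λ + 2)^2, so the eigenvalues are -2, -2, 3.
λ=-2: eigenvector (2, -1, -1).
λ=-2: eigenvector (1, 0, 0).
λ=3: eigenvector (0, 2, 1).
P = [[2, 1, 0], [-1, 0, 2], [-1, 0, 1]], D = diag(-2, -2, 3), P⁻¹ = [[0, 1, -2], [1, -2, 4], [0, 1, -1]].
L² = P·diag(4, 4, 9)·P⁻¹ = [[4, 0, 0], [0, 14, -10], [0, 5, -1]].
The requested entry is -10.

-10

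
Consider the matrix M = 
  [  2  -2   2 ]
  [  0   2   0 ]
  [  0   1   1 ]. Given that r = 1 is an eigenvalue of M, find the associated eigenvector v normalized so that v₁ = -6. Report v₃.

3

M − 1I = [[1, -2, 2], [0, 1, 0], [0, 1, 0]].
Solving (M − 1I)v = 0 gives the eigenspace spanned by (-6, 0, 3).
With v₁ = -6, v = (-6, 0, 3), so v₃ = 3.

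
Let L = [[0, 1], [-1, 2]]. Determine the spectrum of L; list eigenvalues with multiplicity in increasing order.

Characteristic polynomial: p(λ) = λ^2 - 2λ + 1 = (λ - 1)^2.
Roots (with multiplicity): 1, 1.

1, 1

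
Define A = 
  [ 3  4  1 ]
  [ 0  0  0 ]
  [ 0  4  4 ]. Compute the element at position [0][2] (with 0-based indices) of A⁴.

175

Characteristic polynomial: r^3 - 7r^2 + 12r = r(r - 4)(r - 3), so the eigenvalues are 0, 3, 4.
r=3: eigenvector (1, 0, 0).
r=0: eigenvector (-1, 1, -1).
r=4: eigenvector (1, 0, 1).
P = [[1, -1, 1], [0, 1, 0], [0, -1, 1]], D = diag(3, 0, 4), P⁻¹ = [[1, 0, -1], [0, 1, 0], [0, 1, 1]].
A⁴ = P·diag(81, 0, 256)·P⁻¹ = [[81, 256, 175], [0, 0, 0], [0, 256, 256]].
The requested entry is 175.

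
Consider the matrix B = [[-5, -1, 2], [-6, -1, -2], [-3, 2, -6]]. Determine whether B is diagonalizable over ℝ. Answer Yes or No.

Characteristic polynomial: p(s) = s^3 + 12s^2 + 45s + 50 = (s + 2)(s + 5)^2.
s = -5 has algebraic multiplicity 2; rank(B + 5I) = 2, so geometric multiplicity = 1.
Geometric multiplicity < algebraic multiplicity, so B is not diagonalizable.

No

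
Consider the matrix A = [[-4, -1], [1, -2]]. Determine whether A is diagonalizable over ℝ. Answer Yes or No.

Characteristic polynomial: p(λ) = λ^2 + 6λ + 9 = (λ + 3)^2.
λ = -3 has algebraic multiplicity 2; rank(A + 3I) = 1, so geometric multiplicity = 1.
Geometric multiplicity < algebraic multiplicity, so A is not diagonalizable.

No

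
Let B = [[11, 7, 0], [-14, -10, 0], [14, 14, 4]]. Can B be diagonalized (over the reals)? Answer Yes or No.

Yes

Characteristic polynomial: p(s) = s^3 - 5s^2 - 8s + 48 = (s - 4)^2(s + 3).
s = 4 has algebraic multiplicity 2; rank(B − 4I) = 1, so geometric multiplicity = 2.
Every eigenvalue has geometric = algebraic multiplicity, so B is diagonalizable.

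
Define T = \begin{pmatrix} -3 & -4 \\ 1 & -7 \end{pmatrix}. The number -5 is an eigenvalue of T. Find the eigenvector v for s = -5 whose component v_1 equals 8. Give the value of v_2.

4

T + 5I = [[2, -4], [1, -2]].
Solving (T + 5I)v = 0 gives the eigenspace spanned by (8, 4).
With v_1 = 8, v = (8, 4), so v_2 = 4.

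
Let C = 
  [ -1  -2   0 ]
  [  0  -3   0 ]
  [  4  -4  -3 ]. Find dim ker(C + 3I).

2

C + 3I = [[2, -2, 0], [0, 0, 0], [4, -4, 0]].
This matrix has rank 1, so its null space has dimension 3 − 1 = 2.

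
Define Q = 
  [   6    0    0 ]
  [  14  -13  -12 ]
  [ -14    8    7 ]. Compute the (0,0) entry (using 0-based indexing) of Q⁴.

Characteristic polynomial: t^3 - 31t - 30 = (t - 6)(t + 1)(t + 5), so the eigenvalues are -5, -1, 6.
t=6: eigenvector (1, 2, -2).
t=-1: eigenvector (0, -1, 1).
t=-5: eigenvector (0, 3, -2).
P = [[1, 0, 0], [2, -1, 3], [-2, 1, -2]], D = diag(6, -1, -5), P⁻¹ = [[1, 0, 0], [2, 2, 3], [0, 1, 1]].
Q⁴ = P·diag(1296, 1, 625)·P⁻¹ = [[1296, 0, 0], [2590, 1873, 1872], [-2590, -1248, -1247]].
The requested entry is 1296.

1296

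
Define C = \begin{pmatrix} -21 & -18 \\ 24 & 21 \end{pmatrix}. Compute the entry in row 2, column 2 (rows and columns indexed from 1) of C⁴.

Characteristic polynomial: s^2 - 9 = (s - 3)(s + 3), so the eigenvalues are -3, 3.
s=-3: eigenvector (1, -1).
s=3: eigenvector (3, -4).
P = [[1, 3], [-1, -4]], D = diag(-3, 3), P⁻¹ = [[4, 3], [-1, -1]].
C⁴ = P·diag(81, 81)·P⁻¹ = [[81, 0], [0, 81]].
The requested entry is 81.

81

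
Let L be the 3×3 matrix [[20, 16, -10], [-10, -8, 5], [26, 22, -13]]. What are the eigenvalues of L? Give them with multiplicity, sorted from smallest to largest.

-3, 0, 2

Characteristic polynomial: p(λ) = λ^3 + λ^2 - 6λ = λ(λ - 2)(λ + 3).
Roots (with multiplicity): -3, 0, 2.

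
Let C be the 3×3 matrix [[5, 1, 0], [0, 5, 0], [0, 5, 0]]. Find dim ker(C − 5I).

C − 5I = [[0, 1, 0], [0, 0, 0], [0, 5, -5]].
This matrix has rank 2, so its null space has dimension 3 − 2 = 1.

1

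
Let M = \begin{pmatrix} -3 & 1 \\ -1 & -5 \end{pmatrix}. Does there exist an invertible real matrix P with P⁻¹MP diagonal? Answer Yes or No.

No

Characteristic polynomial: p(λ) = λ^2 + 8λ + 16 = (λ + 4)^2.
λ = -4 has algebraic multiplicity 2; rank(M + 4I) = 1, so geometric multiplicity = 1.
Geometric multiplicity < algebraic multiplicity, so M is not diagonalizable.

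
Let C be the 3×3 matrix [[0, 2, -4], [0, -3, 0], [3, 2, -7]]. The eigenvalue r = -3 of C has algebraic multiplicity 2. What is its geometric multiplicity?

2

C + 3I = [[3, 2, -4], [0, 0, 0], [3, 2, -4]].
This matrix has rank 1, so its null space has dimension 3 − 1 = 2.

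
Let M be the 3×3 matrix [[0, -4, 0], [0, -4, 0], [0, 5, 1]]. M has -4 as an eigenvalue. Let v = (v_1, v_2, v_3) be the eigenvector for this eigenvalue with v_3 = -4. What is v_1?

4

M + 4I = [[4, -4, 0], [0, 0, 0], [0, 5, 5]].
Solving (M + 4I)v = 0 gives the eigenspace spanned by (4, 4, -4).
With v_3 = -4, v = (4, 4, -4), so v_1 = 4.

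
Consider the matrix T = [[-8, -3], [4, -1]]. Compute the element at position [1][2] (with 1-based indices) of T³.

Characteristic polynomial: s^2 + 9s + 20 = (s + 4)(s + 5), so the eigenvalues are -5, -4.
s=-4: eigenvector (-3, 4).
s=-5: eigenvector (1, -1).
P = [[-3, 1], [4, -1]], D = diag(-4, -5), P⁻¹ = [[1, 1], [4, 3]].
T³ = P·diag(-64, -125)·P⁻¹ = [[-308, -183], [244, 119]].
The requested entry is -183.

-183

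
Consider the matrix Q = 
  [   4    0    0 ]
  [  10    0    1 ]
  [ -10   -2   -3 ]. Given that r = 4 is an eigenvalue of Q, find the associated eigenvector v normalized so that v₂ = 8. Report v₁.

4

Q − 4I = [[0, 0, 0], [10, -4, 1], [-10, -2, -7]].
Solving (Q − 4I)v = 0 gives the eigenspace spanned by (4, 8, -8).
With v₂ = 8, v = (4, 8, -8), so v₁ = 4.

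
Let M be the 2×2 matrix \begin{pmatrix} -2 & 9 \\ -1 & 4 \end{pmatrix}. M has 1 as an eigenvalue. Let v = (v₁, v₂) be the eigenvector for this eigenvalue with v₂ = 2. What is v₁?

M − 1I = [[-3, 9], [-1, 3]].
Solving (M − 1I)v = 0 gives the eigenspace spanned by (6, 2).
With v₂ = 2, v = (6, 2), so v₁ = 6.

6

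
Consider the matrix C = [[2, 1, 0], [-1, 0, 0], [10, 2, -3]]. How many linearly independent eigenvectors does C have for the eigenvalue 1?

1

C − 1I = [[1, 1, 0], [-1, -1, 0], [10, 2, -4]].
This matrix has rank 2, so its null space has dimension 3 − 2 = 1.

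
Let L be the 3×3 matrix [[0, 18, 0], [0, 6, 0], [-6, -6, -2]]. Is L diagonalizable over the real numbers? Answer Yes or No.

Characteristic polynomial: p(t) = t^3 - 4t^2 - 12t = t(t - 6)(t + 2).
All 3 eigenvalues are distinct, so L is diagonalizable.

Yes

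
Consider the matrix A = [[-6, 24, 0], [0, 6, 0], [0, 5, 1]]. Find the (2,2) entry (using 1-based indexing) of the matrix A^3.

Characteristic polynomial: t^3 - t^2 - 36t + 36 = (t - 6)(t - 1)(t + 6), so the eigenvalues are -6, 1, 6.
t=6: eigenvector (2, 1, 1).
t=-6: eigenvector (1, 0, 0).
t=1: eigenvector (0, 0, 1).
P = [[2, 1, 0], [1, 0, 0], [1, 0, 1]], D = diag(6, -6, 1), P⁻¹ = [[0, 1, 0], [1, -2, 0], [0, -1, 1]].
A³ = P·diag(216, -216, 1)·P⁻¹ = [[-216, 864, 0], [0, 216, 0], [0, 215, 1]].
The requested entry is 216.

216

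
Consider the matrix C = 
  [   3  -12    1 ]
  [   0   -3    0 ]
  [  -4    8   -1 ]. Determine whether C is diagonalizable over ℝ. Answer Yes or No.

Characteristic polynomial: p(λ) = λ^3 + λ^2 - 5λ + 3 = (λ - 1)^2(λ + 3).
λ = 1 has algebraic multiplicity 2; rank(C − 1I) = 2, so geometric multiplicity = 1.
Geometric multiplicity < algebraic multiplicity, so C is not diagonalizable.

No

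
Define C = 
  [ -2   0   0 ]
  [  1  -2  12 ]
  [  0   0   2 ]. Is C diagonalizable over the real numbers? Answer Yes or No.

Characteristic polynomial: p(t) = t^3 + 2t^2 - 4t - 8 = (t - 2)(t + 2)^2.
t = -2 has algebraic multiplicity 2; rank(C + 2I) = 2, so geometric multiplicity = 1.
Geometric multiplicity < algebraic multiplicity, so C is not diagonalizable.

No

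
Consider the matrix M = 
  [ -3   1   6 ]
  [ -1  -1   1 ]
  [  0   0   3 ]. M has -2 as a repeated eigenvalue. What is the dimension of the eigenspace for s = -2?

1

M + 2I = [[-1, 1, 6], [-1, 1, 1], [0, 0, 5]].
This matrix has rank 2, so its null space has dimension 3 − 2 = 1.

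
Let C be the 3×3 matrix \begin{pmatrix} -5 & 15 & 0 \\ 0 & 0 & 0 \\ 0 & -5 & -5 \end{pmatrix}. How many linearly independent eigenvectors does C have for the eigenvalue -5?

2

C + 5I = [[0, 15, 0], [0, 5, 0], [0, -5, 0]].
This matrix has rank 1, so its null space has dimension 3 − 1 = 2.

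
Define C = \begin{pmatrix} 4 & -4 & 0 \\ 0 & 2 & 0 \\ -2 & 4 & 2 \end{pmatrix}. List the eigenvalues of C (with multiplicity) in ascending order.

2, 2, 4

Characteristic polynomial: p(s) = s^3 - 8s^2 + 20s - 16 = (s - 4)(s - 2)^2.
Roots (with multiplicity): 2, 2, 4.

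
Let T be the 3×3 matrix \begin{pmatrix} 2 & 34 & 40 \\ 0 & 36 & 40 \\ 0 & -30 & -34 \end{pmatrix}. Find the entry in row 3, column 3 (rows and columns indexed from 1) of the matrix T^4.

Characteristic polynomial: s^3 - 4s^2 - 20s + 48 = (s - 6)(s - 2)(s + 4), so the eigenvalues are -4, 2, 6.
s=2: eigenvector (1, 0, 0).
s=6: eigenvector (4, 4, -3).
s=-4: eigenvector (-1, -1, 1).
P = [[1, 4, -1], [0, 4, -1], [0, -3, 1]], D = diag(2, 6, -4), P⁻¹ = [[1, -1, 0], [0, 1, 1], [0, 3, 4]].
T⁴ = P·diag(16, 1296, 256)·P⁻¹ = [[16, 4400, 4160], [0, 4416, 4160], [0, -3120, -2864]].
The requested entry is -2864.

-2864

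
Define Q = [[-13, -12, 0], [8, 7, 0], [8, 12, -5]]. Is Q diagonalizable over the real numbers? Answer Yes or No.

Characteristic polynomial: p(s) = s^3 + 11s^2 + 35s + 25 = (s + 1)(s + 5)^2.
s = -5 has algebraic multiplicity 2; rank(Q + 5I) = 1, so geometric multiplicity = 2.
Every eigenvalue has geometric = algebraic multiplicity, so Q is diagonalizable.

Yes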